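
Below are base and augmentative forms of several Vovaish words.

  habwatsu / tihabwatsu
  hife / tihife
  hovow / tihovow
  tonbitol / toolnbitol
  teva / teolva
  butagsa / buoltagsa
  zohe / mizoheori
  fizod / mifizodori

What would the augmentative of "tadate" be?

hife and zohe both end in -e yet inflect differently (tihife, mizoheori), so the final letter is not what conditions the rule; the first letter is.
"tadate" begins with t-. The stems beginning with t- (tonbitol → toolnbitol, teva → teolva) insert -ol- after the first vowel.
So tadate → taoldate.

taoldate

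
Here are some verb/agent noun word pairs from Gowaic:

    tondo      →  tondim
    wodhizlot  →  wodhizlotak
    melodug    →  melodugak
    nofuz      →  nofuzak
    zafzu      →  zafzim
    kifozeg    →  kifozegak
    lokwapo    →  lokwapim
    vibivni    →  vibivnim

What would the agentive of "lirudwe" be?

lirudwim

zafzu and melodug both have last vowel 'u' yet inflect differently (zafzim, melodugak), so the last vowel is not what conditions the rule; whether the stem ends in a vowel or a consonant is.
"lirudwe" ends in a vowel. The stems ending in a vowel (zafzu → zafzim, vibivni → vibivnim, lokwapo → lokwapim) drop the final letter and add -im.
So lirudwe → lirudwim.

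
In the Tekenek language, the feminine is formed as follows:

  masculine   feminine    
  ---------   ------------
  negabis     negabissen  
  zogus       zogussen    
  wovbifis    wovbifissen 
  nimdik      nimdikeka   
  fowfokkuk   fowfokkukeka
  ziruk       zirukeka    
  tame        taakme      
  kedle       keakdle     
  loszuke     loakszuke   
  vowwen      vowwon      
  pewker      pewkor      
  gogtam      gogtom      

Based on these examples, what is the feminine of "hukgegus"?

hukgegussen

"hukgegus" ends in -s. The stems ending in -s (negabis → negabissen, zogus → zogussen, wovbifis → wovbifissen) double the final consonant and add -en.
So hukgegus → hukgegussen.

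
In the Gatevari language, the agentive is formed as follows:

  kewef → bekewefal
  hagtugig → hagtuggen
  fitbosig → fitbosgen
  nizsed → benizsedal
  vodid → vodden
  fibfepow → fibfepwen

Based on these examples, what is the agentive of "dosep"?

"dosep" has last vowel 'e'. The stems whose last vowel is 'e' (nizsed → benizsedal, kewef → bekewefal) add be- … -al around the stem.
So dosep → bedosepal.

bedosepal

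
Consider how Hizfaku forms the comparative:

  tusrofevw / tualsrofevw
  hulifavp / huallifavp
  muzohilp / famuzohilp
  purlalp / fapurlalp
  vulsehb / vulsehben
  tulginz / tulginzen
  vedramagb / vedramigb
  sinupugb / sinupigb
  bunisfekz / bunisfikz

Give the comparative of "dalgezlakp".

dalgezlikp

hulifavp and muzohilp both end in -p yet inflect differently (huallifavp, famuzohilp), so the final letter is not what conditions the rule; the second-to-last letter is.
"dalgezlakp" has second-to-last letter 'k'. The one such stem in the data (bunisfekz → bunisfikz) changes the last vowel to 'i' (as do vedramagb, sinupugb), so the same rule applies.
So dalgezlakp → dalgezlikp.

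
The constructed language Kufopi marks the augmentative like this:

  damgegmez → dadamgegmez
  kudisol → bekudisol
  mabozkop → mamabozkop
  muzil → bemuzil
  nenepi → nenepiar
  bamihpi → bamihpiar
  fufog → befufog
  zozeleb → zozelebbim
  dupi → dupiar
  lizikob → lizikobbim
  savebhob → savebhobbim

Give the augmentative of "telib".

telibbim

lizikob and fufog both have last vowel 'o' yet inflect differently (lizikobbim, befufog), so the last vowel is not what conditions the rule; the final letter is.
"telib" ends in -b. The stems ending in -b (lizikob → lizikobbim, zozeleb → zozelebbim, savebhob → savebhobbim) double the final consonant and add -im.
So telib → telibbim.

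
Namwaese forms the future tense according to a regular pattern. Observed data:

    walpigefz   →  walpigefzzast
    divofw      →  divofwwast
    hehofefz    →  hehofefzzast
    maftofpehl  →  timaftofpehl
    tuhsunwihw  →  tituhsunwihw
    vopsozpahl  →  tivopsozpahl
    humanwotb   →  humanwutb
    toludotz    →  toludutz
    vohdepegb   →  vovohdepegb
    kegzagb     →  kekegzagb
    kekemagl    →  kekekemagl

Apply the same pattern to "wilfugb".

"wilfugb" has second-to-last letter 'g'. The stems whose second-to-last letter is 'g' (vohdepegb → vovohdepegb, kegzagb → kekegzagb, kekemagl → kekekemagl) repeat the first consonant+vowel as a prefix.
The other patterns: stems whose second-to-last letter is 'f' double the final consonant and add -ast; stems whose second-to-last letter is 'h' add the prefix ti-; stems whose second-to-last letter is 't' change the last vowel to 'u'.
So wilfugb → wiwilfugb.

wiwilfugb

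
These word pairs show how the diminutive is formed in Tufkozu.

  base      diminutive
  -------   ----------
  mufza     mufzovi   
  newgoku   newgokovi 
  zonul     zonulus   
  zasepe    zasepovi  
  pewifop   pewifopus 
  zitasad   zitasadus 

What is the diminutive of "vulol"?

newgoku and zonul both have last vowel 'u' yet inflect differently (newgokovi, zonulus), so the last vowel is not what conditions the rule; whether the stem ends in a vowel or a consonant is.
"vulol" ends in a consonant. The stems ending in a consonant (zonul → zonulus, zitasad → zitasadus, pewifop → pewifopus) add -us.
The other pattern: stems ending in a vowel drop the final letter and add -ovi.
So vulol → vulolus.

vulolus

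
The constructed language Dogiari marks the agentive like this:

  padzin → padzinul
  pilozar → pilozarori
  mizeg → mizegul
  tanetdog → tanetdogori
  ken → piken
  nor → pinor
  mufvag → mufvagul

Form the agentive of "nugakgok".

"nugakgok" has 3 vowels. The stems with 3 vowels (tanetdog → tanetdogori, pilozar → pilozarori) add -ori.
The other patterns: stems with 1 vowel add the prefix pi-; stems with 2 vowels add -ul.
So nugakgok → nugakgokori.

nugakgokori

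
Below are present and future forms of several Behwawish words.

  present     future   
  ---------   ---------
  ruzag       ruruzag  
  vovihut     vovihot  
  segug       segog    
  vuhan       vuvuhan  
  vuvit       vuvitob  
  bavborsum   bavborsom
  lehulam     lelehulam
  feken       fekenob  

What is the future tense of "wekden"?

bavborsum and lehulam both end in -m yet inflect differently (bavborsom, lelehulam), so the final letter is not what conditions the rule; the last vowel is.
"wekden" has last vowel 'e'. The one such stem in the data (feken → fekenob) adds -ob, so the same rule applies.
The other patterns: stems whose last vowel is 'u' change the last vowel to 'o'; stems whose last vowel is 'a' repeat the first consonant+vowel as a prefix.
So wekden → wekdenob.

wekdenob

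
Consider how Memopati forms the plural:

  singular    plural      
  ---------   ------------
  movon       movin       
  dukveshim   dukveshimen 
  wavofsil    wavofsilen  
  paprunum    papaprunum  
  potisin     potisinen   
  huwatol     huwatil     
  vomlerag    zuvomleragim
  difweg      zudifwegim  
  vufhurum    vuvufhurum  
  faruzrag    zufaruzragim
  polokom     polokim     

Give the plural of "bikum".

paprunum and polokom both end in -m yet inflect differently (papaprunum, polokim), so the final letter is not what conditions the rule; the last vowel is.
"bikum" has last vowel 'u'. The stems whose last vowel is 'u' (paprunum → papaprunum, vufhurum → vuvufhurum) repeat the first consonant+vowel as a prefix.
So bikum → bibikum.

bibikum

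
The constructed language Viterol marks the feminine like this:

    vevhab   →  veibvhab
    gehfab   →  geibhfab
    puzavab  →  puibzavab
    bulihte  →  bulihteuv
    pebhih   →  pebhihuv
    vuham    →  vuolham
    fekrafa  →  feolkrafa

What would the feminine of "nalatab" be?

"nalatab" ends in -b. The stems ending in -b (vevhab → veibvhab, gehfab → geibhfab, puzavab → puibzavab) insert -ib- after the first vowel.
So nalatab → naiblatab.

naiblatab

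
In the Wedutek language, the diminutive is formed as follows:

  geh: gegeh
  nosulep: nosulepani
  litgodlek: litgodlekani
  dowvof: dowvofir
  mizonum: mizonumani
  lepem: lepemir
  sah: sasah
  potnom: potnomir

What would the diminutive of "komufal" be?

"komufal" has 3 vowels. The stems with 3 vowels (nosulep → nosulepani, litgodlek → litgodlekani, mizonum → mizonumani) add -ani.
So komufal → komufalani.

komufalani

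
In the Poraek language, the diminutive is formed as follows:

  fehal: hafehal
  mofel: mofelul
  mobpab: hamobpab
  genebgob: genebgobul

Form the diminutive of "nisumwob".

"nisumwob" has last vowel 'o'. The one such stem in the data (genebgob → genebgobul) adds -ul, so the same rule applies.
The other pattern: stems whose last vowel is 'a' add the prefix ha-.
So nisumwob → nisumwobul.

nisumwobul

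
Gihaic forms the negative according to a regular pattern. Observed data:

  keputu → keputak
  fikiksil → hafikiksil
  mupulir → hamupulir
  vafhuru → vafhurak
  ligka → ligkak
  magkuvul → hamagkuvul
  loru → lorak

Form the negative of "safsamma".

safsammak

magkuvul and loru both have last vowel 'u' yet inflect differently (hamagkuvul, lorak), so the last vowel is not what conditions the rule; whether the stem ends in a vowel or a consonant is.
"safsamma" ends in a vowel. The stems ending in a vowel (ligka → ligkak, loru → lorak, keputu → keputak) drop the final letter and add -ak.
The other pattern: stems ending in a consonant add the prefix ha-.
So safsamma → safsammak.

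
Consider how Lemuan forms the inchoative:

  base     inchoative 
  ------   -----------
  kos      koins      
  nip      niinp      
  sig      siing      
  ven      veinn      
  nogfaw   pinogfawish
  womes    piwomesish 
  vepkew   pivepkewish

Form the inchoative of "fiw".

fiinw

womes and kos both end in -s yet inflect differently (piwomesish, koins), so the final letter is not what conditions the rule; the number of vowels is.
"fiw" has 1 vowel. The stems with 1 vowel (nip → niinp, sig → siing, ven → veinn) insert -in- after the first vowel.
So fiw → fiinw.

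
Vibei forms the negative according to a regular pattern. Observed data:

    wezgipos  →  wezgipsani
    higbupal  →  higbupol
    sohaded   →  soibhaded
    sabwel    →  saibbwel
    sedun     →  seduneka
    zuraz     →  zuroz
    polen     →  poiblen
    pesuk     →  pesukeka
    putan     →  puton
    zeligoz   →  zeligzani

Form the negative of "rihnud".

sedun and putan both end in -n yet inflect differently (seduneka, puton), so the final letter is not what conditions the rule; the last vowel is.
"rihnud" has last vowel 'u'. The stems whose last vowel is 'u' (pesuk → pesukeka, sedun → seduneka) add -eka.
The other patterns: stems whose last vowel is 'o' delete the last vowel and add -ani; stems whose last vowel is 'a' change the last vowel to 'o'; stems whose last vowel is 'e' insert -ib- after the first vowel.
So rihnud → rihnudeka.

rihnudeka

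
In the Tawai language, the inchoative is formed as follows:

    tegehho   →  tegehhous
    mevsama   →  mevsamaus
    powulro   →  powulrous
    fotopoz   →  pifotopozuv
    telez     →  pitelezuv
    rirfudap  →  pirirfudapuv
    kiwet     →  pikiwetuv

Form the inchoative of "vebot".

tegehho and fotopoz both have last vowel 'o' yet inflect differently (tegehhous, pifotopozuv), so the last vowel is not what conditions the rule; whether the stem ends in a vowel or a consonant is.
"vebot" ends in a consonant. The stems ending in a consonant (fotopoz → pifotopozuv, telez → pitelezuv, rirfudap → pirirfudapuv) add pi- … -uv around the stem.
So vebot → pivebotuv.

pivebotuv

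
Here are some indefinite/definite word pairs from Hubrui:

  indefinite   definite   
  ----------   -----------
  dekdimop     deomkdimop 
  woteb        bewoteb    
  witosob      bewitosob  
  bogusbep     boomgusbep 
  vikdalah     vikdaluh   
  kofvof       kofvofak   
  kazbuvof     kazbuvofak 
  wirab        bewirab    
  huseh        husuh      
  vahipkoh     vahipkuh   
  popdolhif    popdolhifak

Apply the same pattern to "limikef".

limikefak

vikdalah and wirab both have last vowel 'a' yet inflect differently (vikdaluh, bewirab), so the last vowel is not what conditions the rule; the final letter is.
"limikef" ends in -f. The stems ending in -f (kazbuvof → kazbuvofak, kofvof → kofvofak, popdolhif → popdolhifak) add -ak.
The other patterns: stems ending in -h change the last vowel to 'u'; stems ending in -b add the prefix be-; stems ending in -p insert -om- after the first vowel.
So limikef → limikefak.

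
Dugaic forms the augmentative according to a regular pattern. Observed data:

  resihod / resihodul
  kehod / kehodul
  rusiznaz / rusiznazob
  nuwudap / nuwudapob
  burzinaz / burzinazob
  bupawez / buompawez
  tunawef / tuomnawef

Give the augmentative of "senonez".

rusiznaz and bupawez both end in -z yet inflect differently (rusiznazob, buompawez), so the final letter is not what conditions the rule; the last vowel is.
"senonez" has last vowel 'e'. The stems whose last vowel is 'e' (bupawez → buompawez, tunawef → tuomnawef) insert -om- after the first vowel.
So senonez → seomnonez.

seomnonez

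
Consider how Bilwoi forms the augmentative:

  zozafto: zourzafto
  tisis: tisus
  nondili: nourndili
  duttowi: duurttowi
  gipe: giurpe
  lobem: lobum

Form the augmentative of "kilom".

kilum

"kilom" ends in a consonant. The stems ending in a consonant (lobem → lobum, tisis → tisus) change the last vowel to 'u'.
The other pattern: stems ending in a vowel insert -ur- after the first vowel.
So kilom → kilum.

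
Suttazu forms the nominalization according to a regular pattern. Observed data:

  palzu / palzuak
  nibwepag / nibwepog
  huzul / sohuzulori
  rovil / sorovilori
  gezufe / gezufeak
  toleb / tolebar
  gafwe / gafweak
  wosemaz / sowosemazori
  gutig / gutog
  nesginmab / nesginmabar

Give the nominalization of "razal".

nesginmab and wosemaz both have last vowel 'a' yet inflect differently (nesginmabar, sowosemazori), so the last vowel is not what conditions the rule; the final letter is.
"razal" ends in -l. The stems ending in -l (rovil → sorovilori, huzul → sohuzulori) add so- … -ori around the stem.
The other patterns: stems ending in -b add -ar; stems ending in -g change the last vowel to 'o'; stems ending in -e or -u add -ak.
So razal → sorazalori.

sorazalori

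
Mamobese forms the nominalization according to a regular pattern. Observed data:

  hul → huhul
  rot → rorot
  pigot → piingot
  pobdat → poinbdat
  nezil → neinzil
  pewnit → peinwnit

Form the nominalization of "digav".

diingav

rot and pigot both end in -t yet inflect differently (rorot, piingot), so the final letter is not what conditions the rule; the number of vowels is.
"digav" has 2 vowels. The stems with 2 vowels (pigot → piingot, pobdat → poinbdat, nezil → neinzil) insert -in- after the first vowel.
The other pattern: stems with 1 vowel repeat the first consonant+vowel as a prefix.
So digav → diingav.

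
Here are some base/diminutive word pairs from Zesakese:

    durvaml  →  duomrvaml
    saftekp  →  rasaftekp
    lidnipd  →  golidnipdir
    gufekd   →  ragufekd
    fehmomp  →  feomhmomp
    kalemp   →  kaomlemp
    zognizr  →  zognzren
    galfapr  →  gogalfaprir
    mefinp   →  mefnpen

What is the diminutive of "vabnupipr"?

govabnupiprir

lidnipd and gufekd both end in -d yet inflect differently (golidnipdir, ragufekd), so the final letter is not what conditions the rule; the second-to-last letter is.
"vabnupipr" has second-to-last letter 'p'. The stems whose second-to-last letter is 'p' (galfapr → gogalfaprir, lidnipd → golidnipdir) add go- … -ir around the stem.
The other patterns: stems whose second-to-last letter is 'm' insert -om- after the first vowel; stems whose second-to-last letter is 'k' add the prefix ra-; stems whose second-to-last letter is 'n' or 'z' delete the last vowel and add -en.
So vabnupipr → govabnupiprir.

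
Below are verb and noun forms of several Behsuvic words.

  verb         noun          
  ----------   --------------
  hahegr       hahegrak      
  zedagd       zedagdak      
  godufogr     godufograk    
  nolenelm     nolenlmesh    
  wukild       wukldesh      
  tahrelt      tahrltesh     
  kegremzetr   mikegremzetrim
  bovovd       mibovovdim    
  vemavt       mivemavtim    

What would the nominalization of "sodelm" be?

sodlmesh

zedagd and wukild both end in -d yet inflect differently (zedagdak, wukldesh), so the final letter is not what conditions the rule; the second-to-last letter is.
"sodelm" has second-to-last letter 'l'. The stems whose second-to-last letter is 'l' (nolenelm → nolenlmesh, wukild → wukldesh, tahrelt → tahrltesh) delete the last vowel and add -esh.
The other patterns: stems whose second-to-last letter is 'g' add -ak; stems whose second-to-last letter is 't' or 'v' add mi- … -im around the stem.
So sodelm → sodlmesh.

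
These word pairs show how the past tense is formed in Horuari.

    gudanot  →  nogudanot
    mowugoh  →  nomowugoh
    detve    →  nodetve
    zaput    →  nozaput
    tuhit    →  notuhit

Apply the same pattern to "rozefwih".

norozefwih

Every pair shown (gudanot → nogudanot, mowugoh → nomowugoh, detve → nodetve, …) follows the same rule: add the prefix no-.
So rozefwih → norozefwih.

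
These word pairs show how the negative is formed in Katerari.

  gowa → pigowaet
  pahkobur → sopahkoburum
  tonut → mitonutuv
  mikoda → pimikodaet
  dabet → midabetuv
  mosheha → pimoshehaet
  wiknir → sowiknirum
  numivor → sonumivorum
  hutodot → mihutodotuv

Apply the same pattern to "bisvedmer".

hutodot and numivor both have last vowel 'o' yet inflect differently (mihutodotuv, sonumivorum), so the last vowel is not what conditions the rule; the final letter is.
"bisvedmer" ends in -r. The stems ending in -r (numivor → sonumivorum, pahkobur → sopahkoburum, wiknir → sowiknirum) add so- … -um around the stem.
The other patterns: stems ending in -t add mi- … -uv around the stem; stems ending in -a add pi- … -et around the stem.
So bisvedmer → sobisvedmerum.

sobisvedmerum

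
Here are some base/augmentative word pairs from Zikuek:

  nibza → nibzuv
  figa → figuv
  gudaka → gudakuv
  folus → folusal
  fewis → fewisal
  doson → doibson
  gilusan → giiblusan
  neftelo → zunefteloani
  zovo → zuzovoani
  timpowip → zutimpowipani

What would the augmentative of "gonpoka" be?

nibza and gilusan both have last vowel 'a' yet inflect differently (nibzuv, giiblusan), so the last vowel is not what conditions the rule; the final letter is.
"gonpoka" ends in -a. The stems ending in -a (nibza → nibzuv, figa → figuv, gudaka → gudakuv) drop the final letter and add -uv.
So gonpoka → gonpokuv.

gonpokuv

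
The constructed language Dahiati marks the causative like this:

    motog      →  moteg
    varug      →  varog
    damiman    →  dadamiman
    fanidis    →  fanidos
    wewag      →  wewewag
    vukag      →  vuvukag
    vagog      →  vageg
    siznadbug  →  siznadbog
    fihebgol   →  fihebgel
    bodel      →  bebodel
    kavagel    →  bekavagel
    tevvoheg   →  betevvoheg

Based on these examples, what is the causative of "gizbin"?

tevvoheg and vukag both end in -g yet inflect differently (betevvoheg, vuvukag), so the final letter is not what conditions the rule; the last vowel is.
"gizbin" has last vowel 'i'. The one such stem in the data (fanidis → fanidos) changes the last vowel to 'o' (as do siznadbug, varug), so the same rule applies.
The other patterns: stems whose last vowel is 'e' add the prefix be-; stems whose last vowel is 'a' repeat the first consonant+vowel as a prefix; stems whose last vowel is 'o' change the last vowel to 'e'.
So gizbin → gizbon.

gizbon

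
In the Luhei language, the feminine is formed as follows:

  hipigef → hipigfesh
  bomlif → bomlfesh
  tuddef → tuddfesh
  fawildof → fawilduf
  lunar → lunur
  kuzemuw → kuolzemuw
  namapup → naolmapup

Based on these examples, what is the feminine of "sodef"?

hipigef and fawildof both end in -f yet inflect differently (hipigfesh, fawilduf), so the final letter is not what conditions the rule; the last vowel is.
"sodef" has last vowel 'e'. The stems whose last vowel is 'e' (hipigef → hipigfesh, tuddef → tuddfesh) delete the last vowel and add -esh.
The other patterns: stems whose last vowel is 'a' or 'o' change the last vowel to 'u'; stems whose last vowel is 'u' insert -ol- after the first vowel.
So sodef → sodfesh.

sodfesh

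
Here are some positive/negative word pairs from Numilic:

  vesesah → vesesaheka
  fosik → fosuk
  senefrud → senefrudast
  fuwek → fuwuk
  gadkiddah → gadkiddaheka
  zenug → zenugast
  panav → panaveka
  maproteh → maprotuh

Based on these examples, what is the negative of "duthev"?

duthuv

vesesah and maproteh both end in -h yet inflect differently (vesesaheka, maprotuh), so the final letter is not what conditions the rule; the last vowel is.
"duthev" has last vowel 'e'. The stems whose last vowel is 'e' (maproteh → maprotuh, fuwek → fuwuk) change the last vowel to 'u'.
So duthev → duthuv.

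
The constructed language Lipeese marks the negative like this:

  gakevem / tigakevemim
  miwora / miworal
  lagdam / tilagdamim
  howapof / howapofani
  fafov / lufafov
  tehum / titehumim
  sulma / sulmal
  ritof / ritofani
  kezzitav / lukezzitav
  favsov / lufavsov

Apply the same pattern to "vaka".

sulma and lagdam both have last vowel 'a' yet inflect differently (sulmal, tilagdamim), so the last vowel is not what conditions the rule; the final letter is.
"vaka" ends in -a. The stems ending in -a (sulma → sulmal, miwora → miworal) drop the final letter and add -al.
So vaka → vakal.

vakal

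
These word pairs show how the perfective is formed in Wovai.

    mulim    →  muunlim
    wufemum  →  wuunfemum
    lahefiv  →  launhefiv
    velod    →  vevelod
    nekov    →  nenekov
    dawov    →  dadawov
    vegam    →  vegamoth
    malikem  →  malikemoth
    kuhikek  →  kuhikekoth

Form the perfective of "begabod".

lahefiv and nekov both end in -v yet inflect differently (launhefiv, nenekov), so the final letter is not what conditions the rule; the last vowel is.
"begabod" has last vowel 'o'. The stems whose last vowel is 'o' (velod → vevelod, nekov → nenekov, dawov → dadawov) repeat the first consonant+vowel as a prefix.
The other patterns: stems whose last vowel is 'i' or 'u' insert -un- after the first vowel; stems whose last vowel is 'a' or 'e' add -oth.
So begabod → bebegabod.

bebegabod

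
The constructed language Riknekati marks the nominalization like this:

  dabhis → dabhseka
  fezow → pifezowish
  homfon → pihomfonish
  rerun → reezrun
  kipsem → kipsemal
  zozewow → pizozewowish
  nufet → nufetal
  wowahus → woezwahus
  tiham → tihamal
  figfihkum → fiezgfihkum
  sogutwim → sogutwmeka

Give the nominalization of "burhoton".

piburhotonish

dabhis and wowahus both end in -s yet inflect differently (dabhseka, woezwahus), so the final letter is not what conditions the rule; the last vowel is.
"burhoton" has last vowel 'o'. The stems whose last vowel is 'o' (homfon → pihomfonish, fezow → pifezowish, zozewow → pizozewowish) add pi- … -ish around the stem.
So burhoton → piburhotonish.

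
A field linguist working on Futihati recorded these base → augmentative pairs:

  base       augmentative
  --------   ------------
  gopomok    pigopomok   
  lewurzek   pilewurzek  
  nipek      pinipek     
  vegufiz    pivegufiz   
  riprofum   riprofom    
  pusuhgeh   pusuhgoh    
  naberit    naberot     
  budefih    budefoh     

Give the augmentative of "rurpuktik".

"rurpuktik" ends in -k. The stems ending in -k (gopomok → pigopomok, lewurzek → pilewurzek, nipek → pinipek) add the prefix pi-.
So rurpuktik → pirurpuktik.

pirurpuktik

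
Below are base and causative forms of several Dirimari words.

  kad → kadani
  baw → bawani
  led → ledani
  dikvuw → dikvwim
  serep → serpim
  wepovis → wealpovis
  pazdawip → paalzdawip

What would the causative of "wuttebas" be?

baw and dikvuw both end in -w yet inflect differently (bawani, dikvwim), so the final letter is not what conditions the rule; the number of vowels is.
"wuttebas" has 3 vowels. The stems with 3 vowels (wepovis → wealpovis, pazdawip → paalzdawip) insert -al- after the first vowel.
The other patterns: stems with 1 vowel add -ani; stems with 2 vowels delete the last vowel and add -im.
So wuttebas → wualttebas.

wualttebas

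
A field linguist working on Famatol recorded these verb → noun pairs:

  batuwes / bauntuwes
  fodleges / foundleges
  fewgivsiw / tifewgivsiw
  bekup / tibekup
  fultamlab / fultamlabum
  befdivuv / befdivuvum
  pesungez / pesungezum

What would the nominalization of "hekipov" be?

hekipovum

"hekipov" ends in -v. The one such stem in the data (befdivuv → befdivuvum) adds -um, so the same rule applies.
So hekipov → hekipovum.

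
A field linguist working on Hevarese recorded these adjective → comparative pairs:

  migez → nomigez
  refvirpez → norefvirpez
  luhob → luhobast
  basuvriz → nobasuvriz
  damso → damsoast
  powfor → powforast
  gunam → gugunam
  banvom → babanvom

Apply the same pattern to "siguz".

"siguz" ends in -z. The stems ending in -z (basuvriz → nobasuvriz, migez → nomigez, refvirpez → norefvirpez) add the prefix no-.
The other patterns: stems ending in -m repeat the first consonant+vowel as a prefix; stems ending in -b, -o or -r add -ast.
So siguz → nosiguz.

nosiguz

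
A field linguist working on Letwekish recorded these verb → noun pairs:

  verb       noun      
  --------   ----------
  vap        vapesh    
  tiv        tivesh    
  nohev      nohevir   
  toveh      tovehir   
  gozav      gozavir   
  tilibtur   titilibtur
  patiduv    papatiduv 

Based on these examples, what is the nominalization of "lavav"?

tiv and nohev both end in -v yet inflect differently (tivesh, nohevir), so the final letter is not what conditions the rule; the number of vowels is.
"lavav" has 2 vowels. The stems with 2 vowels (nohev → nohevir, toveh → tovehir, gozav → gozavir) add -ir.
So lavav → lavavir.

lavavir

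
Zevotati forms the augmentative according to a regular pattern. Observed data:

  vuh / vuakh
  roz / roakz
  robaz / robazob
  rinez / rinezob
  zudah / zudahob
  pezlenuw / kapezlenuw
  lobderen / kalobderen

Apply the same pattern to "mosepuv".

roz and robaz both end in -z yet inflect differently (roakz, robazob), so the final letter is not what conditions the rule; the number of vowels is.
"mosepuv" has 3 vowels. The stems with 3 vowels (pezlenuw → kapezlenuw, lobderen → kalobderen) add the prefix ka-.
So mosepuv → kamosepuv.

kamosepuv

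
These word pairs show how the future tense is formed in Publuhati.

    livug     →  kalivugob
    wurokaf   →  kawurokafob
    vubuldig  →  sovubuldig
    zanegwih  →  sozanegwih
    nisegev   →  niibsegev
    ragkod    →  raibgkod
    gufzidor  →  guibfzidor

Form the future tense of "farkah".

livug and vubuldig both end in -g yet inflect differently (kalivugob, sovubuldig), so the final letter is not what conditions the rule; the last vowel is.
"farkah" has last vowel 'a'. The one such stem in the data (wurokaf → kawurokafob) adds ka- … -ob around the stem, so the same rule applies.
The other patterns: stems whose last vowel is 'i' add the prefix so-; stems whose last vowel is 'e' or 'o' insert -ib- after the first vowel.
So farkah → kafarkahob.

kafarkahob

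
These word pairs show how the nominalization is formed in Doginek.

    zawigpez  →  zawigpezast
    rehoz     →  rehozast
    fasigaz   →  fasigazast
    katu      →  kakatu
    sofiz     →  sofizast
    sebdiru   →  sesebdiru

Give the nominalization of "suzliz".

"suzliz" ends in a consonant. The stems ending in a consonant (fasigaz → fasigazast, zawigpez → zawigpezast, sofiz → sofizast) add -ast.
The other pattern: stems ending in a vowel repeat the first consonant+vowel as a prefix.
So suzliz → suzlizast.

suzlizast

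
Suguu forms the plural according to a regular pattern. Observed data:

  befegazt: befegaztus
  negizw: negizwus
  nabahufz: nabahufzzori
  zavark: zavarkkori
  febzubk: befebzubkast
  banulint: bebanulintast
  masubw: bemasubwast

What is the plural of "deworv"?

deworvvori

"deworv" has second-to-last letter 'r'. The one such stem in the data (zavark → zavarkkori) doubles the final consonant and adds -ori (as does nabahufz), so the same rule applies.
So deworv → deworvvori.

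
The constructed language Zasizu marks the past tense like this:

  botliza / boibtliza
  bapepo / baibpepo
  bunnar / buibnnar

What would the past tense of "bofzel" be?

boibfzel

Every pair shown (botliza → boibtliza, bapepo → baibpepo, bunnar → buibnnar) follows the same rule: insert -ib- after the first vowel.
So bofzel → boibfzel.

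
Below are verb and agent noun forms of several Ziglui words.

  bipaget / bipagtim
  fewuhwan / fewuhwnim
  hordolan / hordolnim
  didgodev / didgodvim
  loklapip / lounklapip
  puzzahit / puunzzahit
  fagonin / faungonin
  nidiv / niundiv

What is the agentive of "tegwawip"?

nidiv and didgodev both end in -v yet inflect differently (niundiv, didgodvim), so the final letter is not what conditions the rule; the last vowel is.
"tegwawip" has last vowel 'i'. The stems whose last vowel is 'i' (loklapip → lounklapip, fagonin → faungonin, puzzahit → puunzzahit) insert -un- after the first vowel.
The other pattern: stems whose last vowel is 'a' or 'e' delete the last vowel and add -im.
So tegwawip → teungwawip.

teungwawip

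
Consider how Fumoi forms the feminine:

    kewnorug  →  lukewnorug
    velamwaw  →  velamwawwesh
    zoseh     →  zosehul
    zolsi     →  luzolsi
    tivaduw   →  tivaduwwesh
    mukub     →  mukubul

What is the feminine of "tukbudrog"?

lutukbudrog

tivaduw and mukub both have last vowel 'u' yet inflect differently (tivaduwwesh, mukubul), so the last vowel is not what conditions the rule; the final letter is.
"tukbudrog" ends in -g. The one such stem in the data (kewnorug → lukewnorug) adds the prefix lu-, so the same rule applies.
The other patterns: stems ending in -w double the final consonant and add -esh; stems ending in -b or -h add -ul.
So tukbudrog → lutukbudrog.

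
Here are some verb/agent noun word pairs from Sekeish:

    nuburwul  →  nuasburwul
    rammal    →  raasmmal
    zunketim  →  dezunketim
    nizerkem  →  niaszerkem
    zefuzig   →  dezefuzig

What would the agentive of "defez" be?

zunketim and nizerkem both end in -m yet inflect differently (dezunketim, niaszerkem), so the final letter is not what conditions the rule; the last vowel is.
"defez" has last vowel 'e'. The one such stem in the data (nizerkem → niaszerkem) inserts -as- after the first vowel (as do nuburwul, rammal), so the same rule applies.
So defez → deasfez.

deasfez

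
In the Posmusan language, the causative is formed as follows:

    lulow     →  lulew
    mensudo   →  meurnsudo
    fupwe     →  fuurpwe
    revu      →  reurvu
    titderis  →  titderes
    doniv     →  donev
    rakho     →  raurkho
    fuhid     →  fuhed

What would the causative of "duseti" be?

lulow and rakho both have last vowel 'o' yet inflect differently (lulew, raurkho), so the last vowel is not what conditions the rule; whether the stem ends in a vowel or a consonant is.
"duseti" ends in a vowel. The stems ending in a vowel (rakho → raurkho, revu → reurvu, fupwe → fuurpwe) insert -ur- after the first vowel.
So duseti → duurseti.

duurseti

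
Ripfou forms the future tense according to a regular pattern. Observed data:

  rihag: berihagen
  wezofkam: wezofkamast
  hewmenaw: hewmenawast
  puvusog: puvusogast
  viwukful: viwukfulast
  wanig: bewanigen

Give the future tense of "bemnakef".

puvusog and rihag both end in -g yet inflect differently (puvusogast, berihagen), so the final letter is not what conditions the rule; the number of vowels is.
"bemnakef" has 3 vowels. The stems with 3 vowels (viwukful → viwukfulast, puvusog → puvusogast, wezofkam → wezofkamast) add -ast.
The other pattern: stems with 2 vowels add be- … -en around the stem.
So bemnakef → bemnakefast.

bemnakefast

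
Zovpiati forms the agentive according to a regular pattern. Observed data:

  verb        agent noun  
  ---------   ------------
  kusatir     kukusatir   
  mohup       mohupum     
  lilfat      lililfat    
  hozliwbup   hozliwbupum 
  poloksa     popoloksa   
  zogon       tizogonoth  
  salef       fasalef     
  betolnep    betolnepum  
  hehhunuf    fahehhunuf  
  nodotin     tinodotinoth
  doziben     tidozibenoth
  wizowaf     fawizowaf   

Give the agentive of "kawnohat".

salef and betolnep both have last vowel 'e' yet inflect differently (fasalef, betolnepum), so the last vowel is not what conditions the rule; the final letter is.
"kawnohat" ends in -t. The one such stem in the data (lilfat → lililfat) repeats the first consonant+vowel as a prefix (as do kusatir, poloksa), so the same rule applies.
So kawnohat → kakawnohat.

kakawnohat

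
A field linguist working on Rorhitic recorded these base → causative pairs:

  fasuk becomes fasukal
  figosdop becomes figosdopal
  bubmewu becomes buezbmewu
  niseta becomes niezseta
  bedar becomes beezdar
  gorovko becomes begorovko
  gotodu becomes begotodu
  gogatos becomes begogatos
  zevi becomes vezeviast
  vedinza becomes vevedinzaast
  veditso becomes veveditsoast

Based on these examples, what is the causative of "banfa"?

baeznfa

bubmewu and gotodu both end in -u yet inflect differently (buezbmewu, begotodu), so the final letter is not what conditions the rule; the first letter is.
"banfa" begins with b-. The stems beginning with b- (bubmewu → buezbmewu, bedar → beezdar) insert -ez- after the first vowel.
The other patterns: stems beginning with f- add -al; stems beginning with g- add the prefix be-; stems beginning with v- or z- add ve- … -ast around the stem.
So banfa → baeznfa.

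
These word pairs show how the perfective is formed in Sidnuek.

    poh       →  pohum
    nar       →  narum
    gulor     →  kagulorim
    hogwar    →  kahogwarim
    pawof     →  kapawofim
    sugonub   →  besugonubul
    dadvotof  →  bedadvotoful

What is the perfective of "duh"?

"duh" has 1 vowel. The stems with 1 vowel (poh → pohum, nar → narum) add -um.
The other patterns: stems with 2 vowels add ka- … -im around the stem; stems with 3 vowels add be- … -ul around the stem.
So duh → duhum.

duhum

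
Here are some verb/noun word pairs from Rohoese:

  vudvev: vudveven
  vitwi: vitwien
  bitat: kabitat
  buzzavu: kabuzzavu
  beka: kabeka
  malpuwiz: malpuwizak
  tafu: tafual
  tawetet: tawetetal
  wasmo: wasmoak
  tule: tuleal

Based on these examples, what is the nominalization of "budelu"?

kabudelu

bitat and tawetet both end in -t yet inflect differently (kabitat, tawetetal), so the final letter is not what conditions the rule; the first letter is.
"budelu" begins with b-. The stems beginning with b- (buzzavu → kabuzzavu, bitat → kabitat, beka → kabeka) add the prefix ka-.
The other patterns: stems beginning with v- add -en; stems beginning with t- add -al; stems beginning with m- or w- add -ak.
So budelu → kabudelu.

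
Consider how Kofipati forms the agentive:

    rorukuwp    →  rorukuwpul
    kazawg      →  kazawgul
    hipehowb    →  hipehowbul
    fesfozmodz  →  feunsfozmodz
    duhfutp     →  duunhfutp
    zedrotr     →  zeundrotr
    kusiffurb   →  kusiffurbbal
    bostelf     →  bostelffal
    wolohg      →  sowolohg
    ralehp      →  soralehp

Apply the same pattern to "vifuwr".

vifuwrul

"vifuwr" has second-to-last letter 'w'. The stems whose second-to-last letter is 'w' (rorukuwp → rorukuwpul, kazawg → kazawgul, hipehowb → hipehowbul) add -ul.
So vifuwr → vifuwrul.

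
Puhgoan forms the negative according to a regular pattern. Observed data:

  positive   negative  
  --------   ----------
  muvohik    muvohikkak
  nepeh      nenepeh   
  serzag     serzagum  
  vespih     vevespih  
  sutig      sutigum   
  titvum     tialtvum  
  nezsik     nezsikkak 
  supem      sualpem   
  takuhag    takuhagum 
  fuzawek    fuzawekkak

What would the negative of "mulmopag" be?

mulmopagum

muvohik and sutig both have last vowel 'i' yet inflect differently (muvohikkak, sutigum), so the last vowel is not what conditions the rule; the final letter is.
"mulmopag" ends in -g. The stems ending in -g (takuhag → takuhagum, sutig → sutigum, serzag → serzagum) add -um.
So mulmopag → mulmopagum.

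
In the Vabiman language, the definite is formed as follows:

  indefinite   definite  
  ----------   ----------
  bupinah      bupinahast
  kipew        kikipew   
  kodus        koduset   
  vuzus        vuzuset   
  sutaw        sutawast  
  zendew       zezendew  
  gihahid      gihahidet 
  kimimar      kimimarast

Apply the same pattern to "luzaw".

sutaw and kipew both end in -w yet inflect differently (sutawast, kikipew), so the final letter is not what conditions the rule; the last vowel is.
"luzaw" has last vowel 'a'. The stems whose last vowel is 'a' (sutaw → sutawast, bupinah → bupinahast, kimimar → kimimarast) add -ast.
So luzaw → luzawast.

luzawast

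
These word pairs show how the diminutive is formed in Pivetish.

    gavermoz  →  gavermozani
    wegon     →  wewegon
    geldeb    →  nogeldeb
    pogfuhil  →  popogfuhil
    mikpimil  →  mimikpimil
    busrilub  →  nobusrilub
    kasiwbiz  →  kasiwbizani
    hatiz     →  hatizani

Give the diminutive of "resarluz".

hatiz and pogfuhil both have last vowel 'i' yet inflect differently (hatizani, popogfuhil), so the last vowel is not what conditions the rule; the final letter is.
"resarluz" ends in -z. The stems ending in -z (hatiz → hatizani, kasiwbiz → kasiwbizani, gavermoz → gavermozani) add -ani.
The other patterns: stems ending in -b add the prefix no-; stems ending in -l or -n repeat the first consonant+vowel as a prefix.
So resarluz → resarluzani.

resarluzani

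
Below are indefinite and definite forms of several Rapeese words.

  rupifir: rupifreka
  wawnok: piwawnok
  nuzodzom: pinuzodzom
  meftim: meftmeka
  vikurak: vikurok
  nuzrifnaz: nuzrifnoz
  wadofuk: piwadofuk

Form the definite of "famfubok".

pifamfubok

"famfubok" has last vowel 'o'. The stems whose last vowel is 'o' (wawnok → piwawnok, nuzodzom → pinuzodzom) add the prefix pi-.
The other patterns: stems whose last vowel is 'a' change the last vowel to 'o'; stems whose last vowel is 'i' delete the last vowel and add -eka.
So famfubok → pifamfubok.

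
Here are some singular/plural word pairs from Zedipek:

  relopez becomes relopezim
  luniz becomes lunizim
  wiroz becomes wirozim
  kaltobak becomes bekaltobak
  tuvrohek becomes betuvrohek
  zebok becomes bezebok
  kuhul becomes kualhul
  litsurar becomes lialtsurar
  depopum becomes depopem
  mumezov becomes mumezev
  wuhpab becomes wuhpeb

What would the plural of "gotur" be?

goaltur

relopez and tuvrohek both have last vowel 'e' yet inflect differently (relopezim, betuvrohek), so the last vowel is not what conditions the rule; the final letter is.
"gotur" ends in -r. The one such stem in the data (litsurar → lialtsurar) inserts -al- after the first vowel (as does kuhul), so the same rule applies.
The other patterns: stems ending in -z add -im; stems ending in -k add the prefix be-; stems ending in -b, -m or -v change the last vowel to 'e'.
So gotur → goaltur.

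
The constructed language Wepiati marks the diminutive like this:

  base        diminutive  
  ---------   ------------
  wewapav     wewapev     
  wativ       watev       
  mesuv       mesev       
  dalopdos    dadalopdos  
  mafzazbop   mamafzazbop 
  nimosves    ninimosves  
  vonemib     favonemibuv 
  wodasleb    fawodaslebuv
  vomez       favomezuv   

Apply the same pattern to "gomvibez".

wativ and vonemib both have last vowel 'i' yet inflect differently (watev, favonemibuv), so the last vowel is not what conditions the rule; the final letter is.
"gomvibez" ends in -z. The one such stem in the data (vomez → favomezuv) adds fa- … -uv around the stem, so the same rule applies.
So gomvibez → fagomvibezuv.

fagomvibezuv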